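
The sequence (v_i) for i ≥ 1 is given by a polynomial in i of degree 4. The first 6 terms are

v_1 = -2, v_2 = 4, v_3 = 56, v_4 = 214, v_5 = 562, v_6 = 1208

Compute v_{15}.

50132

1st diffs: 6, 52, 158, 348, 646.
2nd diffs: 46, 106, 190, 298.
3rd diffs: 60, 84, 108.
4th diffs: 24, 24 (constant).
So v_i = i^4 - 2i^2 - 3i + 2.
Evaluating at i = 15 gives v_{15} = 50132.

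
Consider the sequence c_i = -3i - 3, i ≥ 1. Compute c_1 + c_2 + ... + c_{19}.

-627

Over i = 1..19: Σi = 190.
Total = (-3)·190 + (-3)·19 = -627.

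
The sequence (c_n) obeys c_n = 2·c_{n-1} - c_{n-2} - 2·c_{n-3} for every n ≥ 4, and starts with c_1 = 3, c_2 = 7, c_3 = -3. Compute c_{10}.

687

c_4 = -19;  c_5 = -49;  c_6 = -73;  c_7 = -59;  c_8 = 53;  c_9 = 311;  c_{10} = 687.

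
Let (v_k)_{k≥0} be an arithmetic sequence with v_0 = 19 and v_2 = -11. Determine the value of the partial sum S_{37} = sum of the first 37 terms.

-9287

Common difference d = (-11 - 19) / (2 - 0) = -15.
v_k = 19 + (k - 0)·(-15).
v_{36} = -521; S = 37·(19 + (-521))/2 = -9287.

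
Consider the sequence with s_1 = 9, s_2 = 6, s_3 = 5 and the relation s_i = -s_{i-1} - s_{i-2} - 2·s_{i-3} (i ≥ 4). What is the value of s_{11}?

Compute successive terms:
s_4 = -29; s_5 = 12; s_6 = 7; s_7 = 39; s_8 = -70; s_9 = 17; s_{10} = -25; s_{11} = 148.

148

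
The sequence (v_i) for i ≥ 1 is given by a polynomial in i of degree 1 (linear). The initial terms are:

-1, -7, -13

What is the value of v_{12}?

-67

1st diffs: -6, -6 (constant).
So v_i = -6i + 5.
Evaluating at i = 12 gives v_{12} = -67.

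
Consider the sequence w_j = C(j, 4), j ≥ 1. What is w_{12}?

C(12, 4) = 495, so w_{12} = 495.

495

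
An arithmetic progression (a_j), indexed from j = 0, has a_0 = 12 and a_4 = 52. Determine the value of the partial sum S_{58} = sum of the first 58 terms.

17226

Common difference d = (52 - 12) / (4 - 0) = 10.
a_j = 12 + (j - 0)·10.
a_{57} = 582; S = 58·(12 + 582)/2 = 17226.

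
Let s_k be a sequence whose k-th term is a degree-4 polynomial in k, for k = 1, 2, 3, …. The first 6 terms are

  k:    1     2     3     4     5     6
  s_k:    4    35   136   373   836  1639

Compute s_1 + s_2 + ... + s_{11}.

46167

1st diffs: 31, 101, 237, 463, 803.
2nd diffs: 70, 136, 226, 340.
3rd diffs: 66, 90, 114.
4th diffs: 24, 24 (constant).
So s_k = k^4 + k^3 + 4k^2 - 3k + 1.
Continuing: …, 2920, 4841, 7588, 11371, …, s_{11} = 16424.
Summing k = 1..11 (11 terms) gives 46167.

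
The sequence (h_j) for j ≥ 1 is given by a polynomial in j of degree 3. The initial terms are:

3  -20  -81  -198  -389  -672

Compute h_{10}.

1st diffs: -23, -61, -117, -191, -283.
2nd diffs: -38, -56, -74, -92.
3rd diffs: -18, -18, -18 (constant).
Newton forward-difference form: h_j = 3 + (-23)·C(j-1,1) + (-38)·C(j-1,2) + (-18)·C(j-1,3).
At j = 10: j-1 = 9, so h_{10} = 3 - 207 - 1368 - 1512 = -3084.

-3084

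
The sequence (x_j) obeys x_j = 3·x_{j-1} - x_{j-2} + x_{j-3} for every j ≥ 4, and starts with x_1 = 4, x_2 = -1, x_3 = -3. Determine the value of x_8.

Step forward from the initial values:
x_4 = -4  x_5 = -10  x_6 = -29  x_7 = -81  x_8 = -224.

-224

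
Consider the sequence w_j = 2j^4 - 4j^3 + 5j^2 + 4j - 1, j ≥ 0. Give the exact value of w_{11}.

w_{11} = 2·11^4 - 4·11^3 + 5·11^2 + 4·11 - 1 = 24606.

24606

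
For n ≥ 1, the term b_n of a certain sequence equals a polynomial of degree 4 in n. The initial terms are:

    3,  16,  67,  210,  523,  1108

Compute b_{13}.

1st diffs: 13, 51, 143, 313, 585.
2nd diffs: 38, 92, 170, 272.
3rd diffs: 54, 78, 102.
4th diffs: 24, 24 (constant).
So b_n = n^4 - n^3 + 5n - 2.
Evaluating at n = 13 gives b_{13} = 26427.

26427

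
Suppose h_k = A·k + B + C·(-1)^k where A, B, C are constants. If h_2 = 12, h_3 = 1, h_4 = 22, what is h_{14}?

72

At k = 2, 3, 4: 2A + B + C = 12; 3A + B - C = 1; 4A + B + C = 22.
Subtracting the first from the second: A - 2C = -11.
Subtracting the second from the third: A + 2C = 21.
Solving: C = 8, A = 5, then B = -6.
Therefore h_{14} = 70 + (-6) + 8·1 = 72.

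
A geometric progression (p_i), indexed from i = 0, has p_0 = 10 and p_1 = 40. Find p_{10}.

Common ratio r = 4.
p_i = 10·4^(i-0).
p_{10} = 10·4^10 = 10485760.

10485760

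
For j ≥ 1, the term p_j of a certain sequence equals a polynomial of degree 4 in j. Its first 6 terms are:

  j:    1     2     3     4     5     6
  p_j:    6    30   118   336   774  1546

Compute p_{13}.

1st diffs: 24, 88, 218, 438, 772.
2nd diffs: 64, 130, 220, 334.
3rd diffs: 66, 90, 114.
4th diffs: 24, 24 (constant).
Newton forward-difference form: p_j = 6 + 24·C(j-1,1) + 64·C(j-1,2) + 66·C(j-1,3) + 24·C(j-1,4).
At j = 13: j-1 = 12, so p_{13} = 6 + 288 + 4224 + 14520 + 11880 = 30918.

30918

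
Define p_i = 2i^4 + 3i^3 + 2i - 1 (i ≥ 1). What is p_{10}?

23019

p_{10} = 2·10^4 + 3·10^3 + 2·10 - 1 = 23019.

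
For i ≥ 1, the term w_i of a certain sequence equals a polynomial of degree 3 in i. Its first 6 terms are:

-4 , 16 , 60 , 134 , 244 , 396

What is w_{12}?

2526

1st diffs: 20, 44, 74, 110, 152.
2nd diffs: 24, 30, 36, 42.
3rd diffs: 6, 6, 6 (constant).
So w_i = i^3 + 6i^2 - 5i - 6.
Evaluating at i = 12 gives w_{12} = 2526.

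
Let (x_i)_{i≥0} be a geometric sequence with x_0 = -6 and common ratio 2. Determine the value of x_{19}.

-3145728

x_i = (-6)·2^(i-0).
x_{19} = (-6)·2^19 = -3145728.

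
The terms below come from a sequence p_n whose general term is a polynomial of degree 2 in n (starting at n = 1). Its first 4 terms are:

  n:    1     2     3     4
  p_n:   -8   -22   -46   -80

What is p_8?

1st diffs: -14, -24, -34.
2nd diffs: -10, -10 (constant).
So p_n = -5n^2 + n - 4.
Evaluating at n = 8 gives p_8 = -316.

-316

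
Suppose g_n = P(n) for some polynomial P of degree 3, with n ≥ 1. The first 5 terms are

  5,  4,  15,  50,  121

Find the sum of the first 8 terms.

1524

1st diffs: -1, 11, 35, 71.
2nd diffs: 12, 24, 36.
3rd diffs: 12, 12 (constant).
Newton forward-difference form: g_n = 5 + (-1)·C(n-1,1) + 12·C(n-1,2) + 12·C(n-1,3).
Continuing: 240, 419, 670.
Summing n = 1..8 (8 terms) gives 1524.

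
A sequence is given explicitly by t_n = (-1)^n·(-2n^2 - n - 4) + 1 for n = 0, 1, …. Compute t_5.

(-1)^5 = -1; -2n^2 - n - 4 at n=5 is -59; so t_5 = 60.

60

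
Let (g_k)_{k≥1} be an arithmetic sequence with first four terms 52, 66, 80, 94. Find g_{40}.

598

Common difference d = 14.
g_k = 52 + (k - 1)·14.
g_{40} = 52 + 39·14 = 598.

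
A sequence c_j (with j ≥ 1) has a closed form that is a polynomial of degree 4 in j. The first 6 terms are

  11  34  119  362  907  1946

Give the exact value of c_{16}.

116066

1st diffs: 23, 85, 243, 545, 1039.
2nd diffs: 62, 158, 302, 494.
3rd diffs: 96, 144, 192.
4th diffs: 48, 48 (constant).
Newton forward-difference form: c_j = 11 + 23·C(j-1,1) + 62·C(j-1,2) + 96·C(j-1,3) + 48·C(j-1,4).
At j = 16: j-1 = 15, so c_{16} = 11 + 345 + 6510 + 43680 + 65520 = 116066.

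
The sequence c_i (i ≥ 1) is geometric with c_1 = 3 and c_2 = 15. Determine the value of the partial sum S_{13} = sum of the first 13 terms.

915527343

Common ratio r = 5.
c_i = 3·5^(i-1).
S = 3·(5^13 - 1)/(5 - 1) = 3·(1220703125 - 1)/(4) = 915527343.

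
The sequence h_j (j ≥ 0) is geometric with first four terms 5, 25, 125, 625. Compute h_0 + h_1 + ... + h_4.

Common ratio r = 5.
h_j = 5·5^(j-0).
S = 5·(5^5 - 1)/(5 - 1) = 5·(3125 - 1)/(4) = 3905.

3905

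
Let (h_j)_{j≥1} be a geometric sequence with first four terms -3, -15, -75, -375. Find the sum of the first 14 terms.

-4577636718

Common ratio r = 5.
h_j = (-3)·5^(j-1).
S = (-3)·(5^14 - 1)/(5 - 1) = (-3)·(6103515625 - 1)/(4) = -4577636718.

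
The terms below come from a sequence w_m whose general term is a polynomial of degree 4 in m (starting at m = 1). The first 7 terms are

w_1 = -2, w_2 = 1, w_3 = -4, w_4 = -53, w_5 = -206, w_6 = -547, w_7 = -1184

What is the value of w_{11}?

-9692

1st diffs: 3, -5, -49, -153, -341, -637.
2nd diffs: -8, -44, -104, -188, -296.
3rd diffs: -36, -60, -84, -108.
4th diffs: -24, -24, -24 (constant).
Newton forward-difference form: w_m = -2 + 3·C(m-1,1) + (-8)·C(m-1,2) + (-36)·C(m-1,3) + (-24)·C(m-1,4).
At m = 11: m-1 = 10, so w_{11} = -2 + 30 - 360 - 4320 - 5040 = -9692.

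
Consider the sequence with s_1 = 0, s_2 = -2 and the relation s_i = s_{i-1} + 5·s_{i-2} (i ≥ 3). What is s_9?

-1562

Applying the relation repeatedly:
s_3 = -2;  s_4 = -12;  s_5 = -22;  s_6 = -82;  s_7 = -192;  s_8 = -602;  s_9 = -1562.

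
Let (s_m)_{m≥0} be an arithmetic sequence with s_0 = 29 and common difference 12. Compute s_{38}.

485

s_m = 29 + (m - 0)·12.
s_{38} = 29 + 38·12 = 485.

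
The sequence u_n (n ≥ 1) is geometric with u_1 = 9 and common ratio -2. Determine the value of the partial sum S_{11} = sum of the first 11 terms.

u_n = 9·(-2)^(n-1).
S = 9·((-2)^11 - 1)/(-2 - 1) = 9·(-2048 - 1)/(-3) = 6147.

6147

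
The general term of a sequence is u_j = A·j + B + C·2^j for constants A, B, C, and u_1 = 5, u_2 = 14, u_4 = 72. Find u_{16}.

The three given values yield: A + B + 2C = 5; 2A + B + 4C = 14; 4A + B + 16C = 72.
Subtracting the first from the second: A + 2C = 9.
Subtracting the second from the third: 2A + 12C = 58.
Solving: C = 5, A = -1, then B = -4.
Therefore u_{16} = -16 + (-4) + 5·65536 = 327660.

327660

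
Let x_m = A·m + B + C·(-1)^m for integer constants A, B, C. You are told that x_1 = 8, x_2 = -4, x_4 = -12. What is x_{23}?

-80

The three given values yield: A + B - C = 8; 2A + B + C = -4; 4A + B + C = -12.
Subtracting the first from the second: A + 2C = -12.
Subtracting the second from the third: 2A = -8.
Solving: C = -4, A = -4, then B = 8.
Hence x_{23} = -4·23 + 8 + (-4)·(-1) = -80.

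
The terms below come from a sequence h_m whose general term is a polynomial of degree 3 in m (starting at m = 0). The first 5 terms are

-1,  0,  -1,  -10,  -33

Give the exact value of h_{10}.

-801

1st diffs: 1, -1, -9, -23.
2nd diffs: -2, -8, -14.
3rd diffs: -6, -6 (constant).
Newton forward-difference form: h_m = -1 + 1·C(m,1) + (-2)·C(m,2) + (-6)·C(m,3).
At m = 10: m = 10, so h_{10} = -1 + 10 - 90 - 720 = -801.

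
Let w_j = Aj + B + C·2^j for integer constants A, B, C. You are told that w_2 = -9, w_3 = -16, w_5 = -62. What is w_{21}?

Plug in j = 2, 3, 5: 2A + B + 4C = -9; 3A + B + 8C = -16; 5A + B + 32C = -62.
Subtracting the first from the second: A + 4C = -7.
Subtracting the second from the third: 2A + 24C = -46.
Solving: C = -2, A = 1, then B = -3.
So w_j = 1·j + (-3) + (-2)·2^j; at j=21 this is -4194286.

-4194286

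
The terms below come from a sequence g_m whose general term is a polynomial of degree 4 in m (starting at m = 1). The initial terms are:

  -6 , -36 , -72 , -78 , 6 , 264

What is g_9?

3282

1st diffs: -30, -36, -6, 84, 258.
2nd diffs: -6, 30, 90, 174.
3rd diffs: 36, 60, 84.
4th diffs: 24, 24 (constant).
Newton forward-difference form: g_m = -6 + (-30)·C(m-1,1) + (-6)·C(m-1,2) + 36·C(m-1,3) + 24·C(m-1,4).
At m = 9: m-1 = 8, so g_9 = -6 - 240 - 168 + 2016 + 1680 = 3282.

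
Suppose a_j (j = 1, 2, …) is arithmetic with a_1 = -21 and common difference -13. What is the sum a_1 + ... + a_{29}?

-5887

a_j = -21 + (j - 1)·(-13).
a_{29} = -385; S = 29·(-21 + (-385))/2 = -5887.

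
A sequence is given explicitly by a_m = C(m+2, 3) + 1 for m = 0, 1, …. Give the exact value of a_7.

C(9, 3) = 84, so a_7 = 85.

85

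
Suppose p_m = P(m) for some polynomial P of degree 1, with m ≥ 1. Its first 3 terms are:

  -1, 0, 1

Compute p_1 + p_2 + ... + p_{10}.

35

1st diffs: 1, 1 (constant).
So p_m = m - 2.
Continuing: …, 2, 3, 4, 5, …, p_{10} = 8.
Summing m = 1..10 (10 terms) gives 35.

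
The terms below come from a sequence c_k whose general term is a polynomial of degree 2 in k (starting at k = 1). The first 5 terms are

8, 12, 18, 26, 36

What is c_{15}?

246

1st diffs: 4, 6, 8, 10.
2nd diffs: 2, 2, 2 (constant).
Newton forward-difference form: c_k = 8 + 4·C(k-1,1) + 2·C(k-1,2).
At k = 15: k-1 = 14, so c_{15} = 8 + 56 + 182 = 246.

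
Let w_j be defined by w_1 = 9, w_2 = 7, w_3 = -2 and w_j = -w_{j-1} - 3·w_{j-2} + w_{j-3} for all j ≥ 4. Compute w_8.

92

Applying the relation repeatedly:
w_4 = -10;  w_5 = 23;  w_6 = 5;  w_7 = -84;  w_8 = 92.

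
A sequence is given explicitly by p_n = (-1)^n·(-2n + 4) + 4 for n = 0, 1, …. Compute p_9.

18

(-1)^9 = -1; -2n + 4 at n=9 is -14; so p_9 = 18.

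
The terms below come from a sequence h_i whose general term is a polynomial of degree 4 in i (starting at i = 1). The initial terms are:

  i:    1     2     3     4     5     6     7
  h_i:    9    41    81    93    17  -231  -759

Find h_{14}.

-26407

1st diffs: 32, 40, 12, -76, -248, -528.
2nd diffs: 8, -28, -88, -172, -280.
3rd diffs: -36, -60, -84, -108.
4th diffs: -24, -24, -24 (constant).
So h_i = -i^4 + 4i^3 + 5i^2 + 4i - 3.
Evaluating at i = 14 gives h_{14} = -26407.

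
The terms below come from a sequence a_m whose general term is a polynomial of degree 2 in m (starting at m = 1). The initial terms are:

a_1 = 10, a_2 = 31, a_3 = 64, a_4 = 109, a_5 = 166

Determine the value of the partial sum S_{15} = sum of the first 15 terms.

1st diffs: 21, 33, 45, 57.
2nd diffs: 12, 12, 12 (constant).
Newton forward-difference form: a_m = 10 + 21·C(m-1,1) + 12·C(m-1,2).
Continuing: …, 235, 316, 409, 514, …, a_{15} = 1396.
Summing m = 1..15 (15 terms) gives 7815.

7815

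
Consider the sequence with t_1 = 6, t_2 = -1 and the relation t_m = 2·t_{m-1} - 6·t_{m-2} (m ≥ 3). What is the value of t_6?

596

Iterate the recurrence:
t_3 = -38;  t_4 = -70;  t_5 = 88;  t_6 = 596.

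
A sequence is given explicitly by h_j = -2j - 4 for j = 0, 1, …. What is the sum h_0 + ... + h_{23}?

-648

Over j = 0..23: Σj = 276.
Total = (-2)·276 + (-4)·24 = -648.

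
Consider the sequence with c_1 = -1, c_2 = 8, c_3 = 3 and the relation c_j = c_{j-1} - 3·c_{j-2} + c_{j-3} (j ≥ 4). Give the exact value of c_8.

-68

Step forward from the initial values:
c_4 = -22; c_5 = -23; c_6 = 46; c_7 = 93; c_8 = -68.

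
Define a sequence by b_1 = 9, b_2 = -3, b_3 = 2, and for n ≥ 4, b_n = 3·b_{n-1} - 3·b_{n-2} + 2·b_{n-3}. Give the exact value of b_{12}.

b_4 = 33;  b_5 = 87;  b_6 = 166;  b_7 = 303;  b_8 = 585;  b_9 = 1178;  b_{10} = 2385;  b_{11} = 4791;  b_{12} = 9574.

9574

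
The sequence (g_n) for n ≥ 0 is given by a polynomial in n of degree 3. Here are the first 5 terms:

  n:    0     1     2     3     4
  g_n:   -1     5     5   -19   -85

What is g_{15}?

1st diffs: 6, 0, -24, -66.
2nd diffs: -6, -24, -42.
3rd diffs: -18, -18 (constant).
Newton forward-difference form: g_n = -1 + 6·C(n,1) + (-6)·C(n,2) + (-18)·C(n,3).
At n = 15: n = 15, so g_{15} = -1 + 90 - 630 - 8190 = -8731.

-8731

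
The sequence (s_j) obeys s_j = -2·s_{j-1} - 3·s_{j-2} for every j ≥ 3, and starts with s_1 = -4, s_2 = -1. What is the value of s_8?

s_3 = 14; s_4 = -25; s_5 = 8; s_6 = 59; s_7 = -142; s_8 = 107.

107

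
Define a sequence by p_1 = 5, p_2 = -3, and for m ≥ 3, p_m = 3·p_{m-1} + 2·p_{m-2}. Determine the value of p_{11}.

Step forward from the initial values:
p_3 = 1  p_4 = -3  p_5 = -7  p_6 = -27  p_7 = -95  p_8 = -339  p_9 = -1207  p_{10} = -4299  p_{11} = -15311.

-15311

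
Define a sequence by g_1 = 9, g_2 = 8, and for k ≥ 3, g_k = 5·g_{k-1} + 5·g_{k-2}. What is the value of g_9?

3225625

Compute successive terms:
g_3 = 85;  g_4 = 465;  g_5 = 2750;  g_6 = 16075;  g_7 = 94125;  g_8 = 551000;  g_9 = 3225625.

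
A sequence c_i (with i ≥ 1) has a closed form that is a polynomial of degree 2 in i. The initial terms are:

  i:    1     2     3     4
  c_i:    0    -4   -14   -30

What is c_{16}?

1st diffs: -4, -10, -16.
2nd diffs: -6, -6 (constant).
So c_i = -3i^2 + 5i - 2.
Evaluating at i = 16 gives c_{16} = -690.

-690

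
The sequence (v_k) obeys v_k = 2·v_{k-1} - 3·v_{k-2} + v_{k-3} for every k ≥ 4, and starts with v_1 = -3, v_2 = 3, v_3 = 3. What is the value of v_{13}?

Iterate the recurrence:
v_4 = -6;  v_5 = -18;  v_6 = -15;  v_7 = 18;  v_8 = 63;  v_9 = 57;  v_{10} = -57;  v_{11} = -222;  v_{12} = -216;  v_{13} = 177.

177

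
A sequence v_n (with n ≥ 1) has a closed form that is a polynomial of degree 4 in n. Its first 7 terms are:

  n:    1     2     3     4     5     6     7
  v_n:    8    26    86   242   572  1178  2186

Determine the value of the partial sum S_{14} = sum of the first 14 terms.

119140

1st diffs: 18, 60, 156, 330, 606, 1008.
2nd diffs: 42, 96, 174, 276, 402.
3rd diffs: 54, 78, 102, 126.
4th diffs: 24, 24, 24 (constant).
Newton forward-difference form: v_n = 8 + 18·C(n-1,1) + 42·C(n-1,2) + 54·C(n-1,3) + 24·C(n-1,4).
Continuing: …, 3746, 6032, 9242, 13598, …, v_{14} = 36122.
Summing n = 1..14 (14 terms) gives 119140.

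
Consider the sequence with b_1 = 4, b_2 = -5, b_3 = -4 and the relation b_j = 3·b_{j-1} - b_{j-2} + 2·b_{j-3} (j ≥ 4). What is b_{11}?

-3295

Iterate the recurrence:
b_4 = 1, b_5 = -3, b_6 = -18, b_7 = -49, b_8 = -135, b_9 = -392, b_{10} = -1139, b_{11} = -3295.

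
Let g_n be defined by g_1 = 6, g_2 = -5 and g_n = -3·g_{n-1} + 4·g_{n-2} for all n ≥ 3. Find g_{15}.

Applying the relation repeatedly:
g_3 = 39;  g_4 = -137;  g_5 = 567;  …;  g_{12} = -9227465;  g_{13} = 36909879;  g_{14} = -147639497;  g_{15} = 590558007.
(Characteristic roots are 1 and -4.)

590558007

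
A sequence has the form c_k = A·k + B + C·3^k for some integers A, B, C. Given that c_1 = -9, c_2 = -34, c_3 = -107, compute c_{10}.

-236202

At k = 1, 2, 3: A + B + 3C = -9; 2A + B + 9C = -34; 3A + B + 27C = -107.
Subtracting the first from the second: A + 6C = -25.
Subtracting the second from the third: A + 18C = -73.
Solving: C = -4, A = -1, then B = 4.
Therefore c_{10} = -10 + 4 + (-4)·59049 = -236202.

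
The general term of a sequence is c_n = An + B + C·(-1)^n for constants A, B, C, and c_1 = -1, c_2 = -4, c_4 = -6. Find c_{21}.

The three given values yield: A + B - C = -1; 2A + B + C = -4; 4A + B + C = -6.
Subtracting the first from the second: A + 2C = -3.
Subtracting the second from the third: 2A = -2.
Solving: C = -1, A = -1, then B = -1.
Hence c_{21} = -1·21 + (-1) + (-1)·(-1) = -21.

-21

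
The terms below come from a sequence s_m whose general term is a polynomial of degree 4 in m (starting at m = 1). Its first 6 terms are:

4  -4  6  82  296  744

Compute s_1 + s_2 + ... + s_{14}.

101976

1st diffs: -8, 10, 76, 214, 448.
2nd diffs: 18, 66, 138, 234.
3rd diffs: 48, 72, 96.
4th diffs: 24, 24 (constant).
So s_m = m^4 - 2m^3 - 4m^2 + 3m + 6.
Continuing: …, 1546, 2846, 4812, 7636, …, s_{14} = 32192.
Summing m = 1..14 (14 terms) gives 101976.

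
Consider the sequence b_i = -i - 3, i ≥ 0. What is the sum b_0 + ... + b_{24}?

-375

Over i = 0..24: Σi = 300.
Total = (-1)·300 + (-3)·25 = -375.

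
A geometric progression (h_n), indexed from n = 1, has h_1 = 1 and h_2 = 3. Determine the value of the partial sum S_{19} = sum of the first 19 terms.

581130733

Common ratio r = 3.
h_n = 1·3^(n-1).
S = 1·(3^19 - 1)/(3 - 1) = 1·(1162261467 - 1)/(2) = 581130733.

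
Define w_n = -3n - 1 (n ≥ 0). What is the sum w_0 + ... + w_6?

Over n = 0..6: Σn = 21.
Total = (-3)·21 + (-1)·7 = -70.

-70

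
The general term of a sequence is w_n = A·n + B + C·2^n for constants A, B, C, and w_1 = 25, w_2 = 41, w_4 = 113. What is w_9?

2623

Write the equations: A + B + 2C = 25; 2A + B + 4C = 41; 4A + B + 16C = 113.
Subtracting the first from the second: A + 2C = 16.
Subtracting the second from the third: 2A + 12C = 72.
Solving: C = 5, A = 6, then B = 9.
So w_n = 6·n + 9 + 5·2^n; at n=9 this is 2623.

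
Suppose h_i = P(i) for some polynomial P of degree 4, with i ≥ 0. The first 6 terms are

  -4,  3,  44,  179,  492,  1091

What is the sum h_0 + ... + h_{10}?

1st diffs: 7, 41, 135, 313, 599.
2nd diffs: 34, 94, 178, 286.
3rd diffs: 60, 84, 108.
4th diffs: 24, 24 (constant).
So h_i = i^4 + 4i^3 - 2i^2 + 4i - 4.
Continuing: …, 2108, 3699, 6044, 9347, …, h_{10} = 13836.
Summing i = 0..10 (11 terms) gives 36839.

36839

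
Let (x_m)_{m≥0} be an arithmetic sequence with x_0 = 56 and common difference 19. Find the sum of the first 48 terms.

24120

x_m = 56 + (m - 0)·19.
x_{47} = 949; S = 48·(56 + 949)/2 = 24120.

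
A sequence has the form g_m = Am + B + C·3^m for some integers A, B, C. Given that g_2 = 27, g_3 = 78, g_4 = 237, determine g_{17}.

At m = 2, 3, 4: 2A + B + 9C = 27; 3A + B + 27C = 78; 4A + B + 81C = 237.
Subtracting the first from the second: A + 18C = 51.
Subtracting the second from the third: A + 54C = 159.
Solving: C = 3, A = -3, then B = 6.
Hence g_{17} = -3·17 + 6 + 3·129140163 = 387420444.

387420444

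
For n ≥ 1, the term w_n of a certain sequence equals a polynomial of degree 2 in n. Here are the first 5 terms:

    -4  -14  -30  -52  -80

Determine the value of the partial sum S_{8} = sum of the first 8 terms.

-648

1st diffs: -10, -16, -22, -28.
2nd diffs: -6, -6, -6 (constant).
So w_n = -3n^2 - n.
Continuing: -114, -154, -200.
Summing n = 1..8 (8 terms) gives -648.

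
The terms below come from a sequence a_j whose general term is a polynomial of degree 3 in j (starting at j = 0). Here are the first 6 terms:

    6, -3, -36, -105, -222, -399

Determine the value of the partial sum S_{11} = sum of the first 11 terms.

1st diffs: -9, -33, -69, -117, -177.
2nd diffs: -24, -36, -48, -60.
3rd diffs: -12, -12, -12 (constant).
Newton forward-difference form: a_j = 6 + (-9)·C(j,1) + (-24)·C(j,2) + (-12)·C(j,3).
Continuing: …, -648, -981, -1410, -1947, …, a_{10} = -2604.
Summing j = 0..10 (11 terms) gives -8349.

-8349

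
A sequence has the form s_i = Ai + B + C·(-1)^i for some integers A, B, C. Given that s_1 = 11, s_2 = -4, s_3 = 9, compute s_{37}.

Write the equations: A + B - C = 11; 2A + B + C = -4; 3A + B - C = 9.
Subtracting the first from the second: A + 2C = -15.
Subtracting the second from the third: A - 2C = 13.
Solving: C = -7, A = -1, then B = 5.
So s_i = -1·i + 5 + (-7)·(-1)^i; at i=37 this is -25.

-25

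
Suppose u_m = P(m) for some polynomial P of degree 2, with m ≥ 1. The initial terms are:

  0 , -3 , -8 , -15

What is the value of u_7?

-48

1st diffs: -3, -5, -7.
2nd diffs: -2, -2 (constant).
Newton forward-difference form: u_m = (-3)·C(m-1,1) + (-2)·C(m-1,2).
At m = 7: m-1 = 6, so u_7 = -18 - 30 = -48.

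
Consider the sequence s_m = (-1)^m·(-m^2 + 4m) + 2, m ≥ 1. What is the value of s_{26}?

(-1)^26 = 1; -m^2 + 4m at m=26 is -572; so s_{26} = -570.

-570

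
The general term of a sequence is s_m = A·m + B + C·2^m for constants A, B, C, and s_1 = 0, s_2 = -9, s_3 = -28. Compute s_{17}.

At m = 1, 2, 3: A + B + 2C = 0; 2A + B + 4C = -9; 3A + B + 8C = -28.
Subtracting the first from the second: A + 2C = -9.
Subtracting the second from the third: A + 4C = -19.
Solving: C = -5, A = 1, then B = 9.
Therefore s_{17} = 17 + 9 + (-5)·131072 = -655334.

-655334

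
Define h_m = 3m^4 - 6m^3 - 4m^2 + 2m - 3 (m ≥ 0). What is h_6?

2457

h_6 = 3·6^4 - 6·6^3 - 4·6^2 + 2·6 - 3 = 2457.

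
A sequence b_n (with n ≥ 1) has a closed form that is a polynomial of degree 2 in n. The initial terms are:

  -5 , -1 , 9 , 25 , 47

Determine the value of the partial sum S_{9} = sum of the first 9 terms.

1st diffs: 4, 10, 16, 22.
2nd diffs: 6, 6, 6 (constant).
Newton forward-difference form: b_n = -5 + 4·C(n-1,1) + 6·C(n-1,2).
Continuing: 75, 109, 149, 195.
Summing n = 1..9 (9 terms) gives 603.

603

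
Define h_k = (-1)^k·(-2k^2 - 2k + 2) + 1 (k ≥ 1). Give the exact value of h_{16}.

(-1)^16 = 1; -2k^2 - 2k + 2 at k=16 is -542; so h_{16} = -541.

-541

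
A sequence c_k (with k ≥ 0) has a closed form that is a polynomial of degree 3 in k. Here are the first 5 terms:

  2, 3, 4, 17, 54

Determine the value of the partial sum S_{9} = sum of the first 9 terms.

1st diffs: 1, 1, 13, 37.
2nd diffs: 0, 12, 24.
3rd diffs: 12, 12 (constant).
So c_k = 2k^3 - 6k^2 + 5k + 2.
Continuing: 127, 248, 429, 682.
Summing k = 0..8 (9 terms) gives 1566.

1566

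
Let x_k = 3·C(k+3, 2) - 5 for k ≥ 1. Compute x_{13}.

355

C(16, 2) = 120, so x_{13} = 355.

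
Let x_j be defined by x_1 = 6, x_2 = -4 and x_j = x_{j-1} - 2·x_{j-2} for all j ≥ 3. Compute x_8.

Compute successive terms:
x_3 = -16, x_4 = -8, x_5 = 24, x_6 = 40, x_7 = -8, x_8 = -88.

-88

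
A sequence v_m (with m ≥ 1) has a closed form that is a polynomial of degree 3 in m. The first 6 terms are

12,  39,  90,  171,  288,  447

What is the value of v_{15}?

4758

1st diffs: 27, 51, 81, 117, 159.
2nd diffs: 24, 30, 36, 42.
3rd diffs: 6, 6, 6 (constant).
Newton forward-difference form: v_m = 12 + 27·C(m-1,1) + 24·C(m-1,2) + 6·C(m-1,3).
At m = 15: m-1 = 14, so v_{15} = 12 + 378 + 2184 + 2184 = 4758.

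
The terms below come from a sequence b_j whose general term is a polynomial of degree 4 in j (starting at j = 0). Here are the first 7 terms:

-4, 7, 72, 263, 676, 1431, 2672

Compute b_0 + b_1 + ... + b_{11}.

67206

1st diffs: 11, 65, 191, 413, 755, 1241.
2nd diffs: 54, 126, 222, 342, 486.
3rd diffs: 72, 96, 120, 144.
4th diffs: 24, 24, 24 (constant).
So b_j = j^4 + 6j^3 + 2j^2 + 2j - 4.
Continuing: …, 4567, 7308, 11111, 16216, …, b_{11} = 22887.
Summing j = 0..11 (12 terms) gives 67206.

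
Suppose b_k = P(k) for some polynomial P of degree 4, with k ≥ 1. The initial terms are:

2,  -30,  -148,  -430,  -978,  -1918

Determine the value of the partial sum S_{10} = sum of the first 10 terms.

1st diffs: -32, -118, -282, -548, -940.
2nd diffs: -86, -164, -266, -392.
3rd diffs: -78, -102, -126.
4th diffs: -24, -24 (constant).
Newton forward-difference form: b_k = 2 + (-32)·C(k-1,1) + (-86)·C(k-1,2) + (-78)·C(k-1,3) + (-24)·C(k-1,4).
Continuing: -3400, -5598, -8710, -12958.
Summing k = 1..10 (10 terms) gives -34168.

-34168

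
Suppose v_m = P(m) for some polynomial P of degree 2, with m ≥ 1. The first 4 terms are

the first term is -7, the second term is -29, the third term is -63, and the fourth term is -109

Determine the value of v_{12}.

1st diffs: -22, -34, -46.
2nd diffs: -12, -12 (constant).
So v_m = -6m^2 - 4m + 3.
Evaluating at m = 12 gives v_{12} = -909.

-909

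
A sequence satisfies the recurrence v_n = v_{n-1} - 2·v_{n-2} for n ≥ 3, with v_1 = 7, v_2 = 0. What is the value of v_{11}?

238

Compute successive terms:
v_3 = -14; v_4 = -14; v_5 = 14; v_6 = 42; v_7 = 14; v_8 = -70; v_9 = -98; v_{10} = 42; v_{11} = 238.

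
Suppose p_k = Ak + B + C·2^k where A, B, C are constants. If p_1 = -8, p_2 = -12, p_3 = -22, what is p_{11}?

-6126

At k = 1, 2, 3: A + B + 2C = -8; 2A + B + 4C = -12; 3A + B + 8C = -22.
Subtracting the first from the second: A + 2C = -4.
Subtracting the second from the third: A + 4C = -10.
Solving: C = -3, A = 2, then B = -4.
Hence p_{11} = 2·11 + (-4) + (-3)·2048 = -6126.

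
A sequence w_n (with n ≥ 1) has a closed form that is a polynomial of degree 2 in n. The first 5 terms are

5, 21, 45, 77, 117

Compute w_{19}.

1st diffs: 16, 24, 32, 40.
2nd diffs: 8, 8, 8 (constant).
Newton forward-difference form: w_n = 5 + 16·C(n-1,1) + 8·C(n-1,2).
At n = 19: n-1 = 18, so w_{19} = 5 + 288 + 1224 = 1517.

1517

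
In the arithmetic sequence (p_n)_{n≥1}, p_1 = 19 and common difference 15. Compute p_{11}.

169

p_n = 19 + (n - 1)·15.
p_{11} = 19 + 10·15 = 169.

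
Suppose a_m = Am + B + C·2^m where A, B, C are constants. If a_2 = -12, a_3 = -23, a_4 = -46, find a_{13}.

The three given values yield: 2A + B + 4C = -12; 3A + B + 8C = -23; 4A + B + 16C = -46.
Subtracting the first from the second: A + 4C = -11.
Subtracting the second from the third: A + 8C = -23.
Solving: C = -3, A = 1, then B = -2.
Hence a_{13} = 1·13 + (-2) + (-3)·8192 = -24565.

-24565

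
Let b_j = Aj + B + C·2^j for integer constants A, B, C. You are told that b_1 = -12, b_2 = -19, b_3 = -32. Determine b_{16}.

Plug in j = 1, 2, 3: A + B + 2C = -12; 2A + B + 4C = -19; 3A + B + 8C = -32.
Subtracting the first from the second: A + 2C = -7.
Subtracting the second from the third: A + 4C = -13.
Solving: C = -3, A = -1, then B = -5.
So b_j = -1·j + (-5) + (-3)·2^j; at j=16 this is -196629.

-196629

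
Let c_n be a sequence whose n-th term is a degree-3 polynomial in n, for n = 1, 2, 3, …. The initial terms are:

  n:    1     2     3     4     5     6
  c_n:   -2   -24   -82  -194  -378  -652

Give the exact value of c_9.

1st diffs: -22, -58, -112, -184, -274.
2nd diffs: -36, -54, -72, -90.
3rd diffs: -18, -18, -18 (constant).
Newton forward-difference form: c_n = -2 + (-22)·C(n-1,1) + (-36)·C(n-1,2) + (-18)·C(n-1,3).
At n = 9: n-1 = 8, so c_9 = -2 - 176 - 1008 - 1008 = -2194.

-2194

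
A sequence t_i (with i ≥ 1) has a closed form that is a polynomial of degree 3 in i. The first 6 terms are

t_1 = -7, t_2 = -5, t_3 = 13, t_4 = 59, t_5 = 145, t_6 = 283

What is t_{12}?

1st diffs: 2, 18, 46, 86, 138.
2nd diffs: 16, 28, 40, 52.
3rd diffs: 12, 12, 12 (constant).
So t_i = 2i^3 - 4i^2 - 5.
Evaluating at i = 12 gives t_{12} = 2875.

2875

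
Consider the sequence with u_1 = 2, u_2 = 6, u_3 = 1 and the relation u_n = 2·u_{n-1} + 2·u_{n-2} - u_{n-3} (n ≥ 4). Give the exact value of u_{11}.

7372

Step forward from the initial values:
u_4 = 12  u_5 = 20  u_6 = 63  u_7 = 154  u_8 = 414  u_9 = 1073  u_{10} = 2820  u_{11} = 7372.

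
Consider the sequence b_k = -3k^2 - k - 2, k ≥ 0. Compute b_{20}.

-1222

b_{20} = -3·20^2 - 1·20 - 2 = -1222.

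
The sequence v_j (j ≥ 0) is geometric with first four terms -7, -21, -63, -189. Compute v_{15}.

-100442349

Common ratio r = 3.
v_j = (-7)·3^(j-0).
v_{15} = (-7)·3^15 = -100442349.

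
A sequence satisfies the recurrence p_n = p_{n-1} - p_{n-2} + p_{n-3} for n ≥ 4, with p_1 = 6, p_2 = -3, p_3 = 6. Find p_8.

15

Iterate the recurrence:
p_4 = 15;  p_5 = 6;  p_6 = -3;  p_7 = 6;  p_8 = 15.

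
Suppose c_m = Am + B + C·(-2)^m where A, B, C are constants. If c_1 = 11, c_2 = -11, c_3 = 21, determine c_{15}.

98253

Plug in m = 1, 2, 3: A + B - 2C = 11; 2A + B + 4C = -11; 3A + B - 8C = 21.
Subtracting the first from the second: A + 6C = -22.
Subtracting the second from the third: A - 12C = 32.
Solving: C = -3, A = -4, then B = 9.
So c_m = -4·m + 9 + (-3)·(-2)^m; at m=15 this is 98253.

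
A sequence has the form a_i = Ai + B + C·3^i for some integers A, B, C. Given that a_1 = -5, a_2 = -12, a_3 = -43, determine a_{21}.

-20920706305

Write the equations: A + B + 3C = -5; 2A + B + 9C = -12; 3A + B + 27C = -43.
Subtracting the first from the second: A + 6C = -7.
Subtracting the second from the third: A + 18C = -31.
Solving: C = -2, A = 5, then B = -4.
Therefore a_{21} = 105 + (-4) + (-2)·10460353203 = -20920706305.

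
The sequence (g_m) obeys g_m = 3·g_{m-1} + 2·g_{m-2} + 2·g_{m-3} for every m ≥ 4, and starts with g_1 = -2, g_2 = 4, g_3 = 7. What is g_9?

g_4 = 25; g_5 = 97; g_6 = 355; g_7 = 1309; g_8 = 4831; g_9 = 17821.

17821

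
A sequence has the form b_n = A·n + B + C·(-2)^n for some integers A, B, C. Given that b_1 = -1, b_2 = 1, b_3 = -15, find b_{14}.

16333

Plug in n = 1, 2, 3: A + B - 2C = -1; 2A + B + 4C = 1; 3A + B - 8C = -15.
Subtracting the first from the second: A + 6C = 2.
Subtracting the second from the third: A - 12C = -16.
Solving: C = 1, A = -4, then B = 5.
So b_n = -4·n + 5 + 1·(-2)^n; at n=14 this is 16333.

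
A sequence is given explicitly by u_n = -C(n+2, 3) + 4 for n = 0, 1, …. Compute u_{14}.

-556

C(16, 3) = 560, so u_{14} = -556.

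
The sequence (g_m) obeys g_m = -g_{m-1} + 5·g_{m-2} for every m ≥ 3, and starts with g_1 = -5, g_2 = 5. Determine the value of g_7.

-1505

Iterate the recurrence:
g_3 = -30;  g_4 = 55;  g_5 = -205;  g_6 = 480;  g_7 = -1505.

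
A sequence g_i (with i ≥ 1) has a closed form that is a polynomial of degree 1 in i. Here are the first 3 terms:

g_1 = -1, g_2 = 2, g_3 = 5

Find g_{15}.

1st diffs: 3, 3 (constant).
So g_i = 3i - 4.
Evaluating at i = 15 gives g_{15} = 41.

41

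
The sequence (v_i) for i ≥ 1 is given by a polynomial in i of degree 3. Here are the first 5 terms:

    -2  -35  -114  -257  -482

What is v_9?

1st diffs: -33, -79, -143, -225.
2nd diffs: -46, -64, -82.
3rd diffs: -18, -18 (constant).
So v_i = -3i^3 - 5i^2 + 3i + 3.
Evaluating at i = 9 gives v_9 = -2562.

-2562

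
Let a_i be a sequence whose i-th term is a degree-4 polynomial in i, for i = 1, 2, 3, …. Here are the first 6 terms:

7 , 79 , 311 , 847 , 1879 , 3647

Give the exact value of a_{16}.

1st diffs: 72, 232, 536, 1032, 1768.
2nd diffs: 160, 304, 496, 736.
3rd diffs: 144, 192, 240.
4th diffs: 48, 48 (constant).
So a_i = 2i^4 + 4i^3 + 6i^2 - 4i - 1.
Evaluating at i = 16 gives a_{16} = 148927.

148927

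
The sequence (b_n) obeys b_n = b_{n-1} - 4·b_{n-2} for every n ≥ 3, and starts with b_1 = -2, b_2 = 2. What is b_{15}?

Iterate the recurrence:
b_3 = 10;  b_4 = 2;  b_5 = -38;  …;  b_{12} = 4418;  b_{13} = 7450;  b_{14} = -10222;  b_{15} = -40022.

-40022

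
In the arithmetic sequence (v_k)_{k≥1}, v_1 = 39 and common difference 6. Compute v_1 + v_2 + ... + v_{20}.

1920

v_k = 39 + (k - 1)·6.
v_{20} = 153; S = 20·(39 + 153)/2 = 1920.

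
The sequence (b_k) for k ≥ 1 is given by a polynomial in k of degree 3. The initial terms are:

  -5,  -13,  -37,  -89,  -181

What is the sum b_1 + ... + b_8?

1st diffs: -8, -24, -52, -92.
2nd diffs: -16, -28, -40.
3rd diffs: -12, -12 (constant).
Newton forward-difference form: b_k = -5 + (-8)·C(k-1,1) + (-16)·C(k-1,2) + (-12)·C(k-1,3).
Continuing: -325, -533, -817.
Summing k = 1..8 (8 terms) gives -2000.

-2000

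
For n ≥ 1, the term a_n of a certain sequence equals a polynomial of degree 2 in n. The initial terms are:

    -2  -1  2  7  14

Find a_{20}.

1st diffs: 1, 3, 5, 7.
2nd diffs: 2, 2, 2 (constant).
Newton forward-difference form: a_n = -2 + 1·C(n-1,1) + 2·C(n-1,2).
At n = 20: n-1 = 19, so a_{20} = -2 + 19 + 342 = 359.

359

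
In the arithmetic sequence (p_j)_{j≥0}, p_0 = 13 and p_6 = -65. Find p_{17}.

-208

Common difference d = (-65 - 13) / (6 - 0) = -13.
p_j = 13 + (j - 0)·(-13).
p_{17} = 13 + 17·(-13) = -208.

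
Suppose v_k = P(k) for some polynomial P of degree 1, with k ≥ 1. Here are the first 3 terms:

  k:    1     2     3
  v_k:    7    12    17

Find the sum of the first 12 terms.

1st diffs: 5, 5 (constant).
So v_k = 5k + 2.
Continuing: …, 22, 27, 32, 37, …, v_{12} = 62.
Summing k = 1..12 (12 terms) gives 414.

414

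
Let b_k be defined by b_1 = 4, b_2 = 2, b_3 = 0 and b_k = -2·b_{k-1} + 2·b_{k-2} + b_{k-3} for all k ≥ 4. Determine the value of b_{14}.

92738

Compute successive terms:
b_4 = 8; b_5 = -14; b_6 = 44; …; b_{11} = -5166; b_{12} = 13532; b_{13} = -35420; b_{14} = 92738.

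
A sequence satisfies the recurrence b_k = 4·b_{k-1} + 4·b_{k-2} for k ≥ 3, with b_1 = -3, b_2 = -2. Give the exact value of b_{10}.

-1131008

Compute successive terms:
b_3 = -20; b_4 = -88; b_5 = -432; b_6 = -2080; b_7 = -10048; b_8 = -48512; b_9 = -234240; b_{10} = -1131008.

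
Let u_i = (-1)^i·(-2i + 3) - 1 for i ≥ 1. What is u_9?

14

(-1)^9 = -1; -2i + 3 at i=9 is -15; so u_9 = 14.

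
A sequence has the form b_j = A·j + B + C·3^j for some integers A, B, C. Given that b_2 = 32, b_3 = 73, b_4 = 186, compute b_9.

39415

The three given values yield: 2A + B + 9C = 32; 3A + B + 27C = 73; 4A + B + 81C = 186.
Subtracting the first from the second: A + 18C = 41.
Subtracting the second from the third: A + 54C = 113.
Solving: C = 2, A = 5, then B = 4.
So b_j = 5·j + 4 + 2·3^j; at j=9 this is 39415.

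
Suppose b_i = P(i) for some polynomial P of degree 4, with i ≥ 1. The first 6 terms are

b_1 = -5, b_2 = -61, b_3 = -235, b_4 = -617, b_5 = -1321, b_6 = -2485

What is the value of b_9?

1st diffs: -56, -174, -382, -704, -1164.
2nd diffs: -118, -208, -322, -460.
3rd diffs: -90, -114, -138.
4th diffs: -24, -24 (constant).
Newton forward-difference form: b_i = -5 + (-56)·C(i-1,1) + (-118)·C(i-1,2) + (-90)·C(i-1,3) + (-24)·C(i-1,4).
At i = 9: i-1 = 8, so b_9 = -5 - 448 - 3304 - 5040 - 1680 = -10477.

-10477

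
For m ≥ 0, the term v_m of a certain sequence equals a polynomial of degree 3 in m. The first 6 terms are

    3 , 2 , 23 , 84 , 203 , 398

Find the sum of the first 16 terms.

1st diffs: -1, 21, 61, 119, 195.
2nd diffs: 22, 40, 58, 76.
3rd diffs: 18, 18, 18 (constant).
Newton forward-difference form: v_m = 3 + (-1)·C(m,1) + 22·C(m,2) + 18·C(m,3).
Continuing: …, 687, 1088, 1619, 2298, …, v_{15} = 10488.
Summing m = 0..15 (16 terms) gives 45008.

45008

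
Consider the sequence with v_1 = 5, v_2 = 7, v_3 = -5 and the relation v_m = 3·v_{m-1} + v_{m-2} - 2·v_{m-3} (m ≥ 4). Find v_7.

Step forward from the initial values:
v_4 = -18; v_5 = -73; v_6 = -227; v_7 = -718.

-718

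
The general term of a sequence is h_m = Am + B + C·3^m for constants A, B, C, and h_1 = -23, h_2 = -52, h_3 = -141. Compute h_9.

-98415

Plug in m = 1, 2, 3: A + B + 3C = -23; 2A + B + 9C = -52; 3A + B + 27C = -141.
Subtracting the first from the second: A + 6C = -29.
Subtracting the second from the third: A + 18C = -89.
Solving: C = -5, A = 1, then B = -9.
Hence h_9 = 1·9 + (-9) + (-5)·19683 = -98415.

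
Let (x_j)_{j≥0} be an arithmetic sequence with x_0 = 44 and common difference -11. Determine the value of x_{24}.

-220

x_j = 44 + (j - 0)·(-11).
x_{24} = 44 + 24·(-11) = -220.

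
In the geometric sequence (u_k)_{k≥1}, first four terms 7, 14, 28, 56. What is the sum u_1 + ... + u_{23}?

58720249

Common ratio r = 2.
u_k = 7·2^(k-1).
S = 7·(2^23 - 1)/(2 - 1) = 7·(8388608 - 1)/(1) = 58720249.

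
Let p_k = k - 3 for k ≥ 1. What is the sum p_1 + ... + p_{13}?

52

Over k = 1..13: Σk = 91.
Total = (1)·91 + (-3)·13 = 52.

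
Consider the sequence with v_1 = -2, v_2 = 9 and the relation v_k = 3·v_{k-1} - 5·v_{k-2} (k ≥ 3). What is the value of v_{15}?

-532763

Iterate the recurrence:
v_3 = 37, v_4 = 66, v_5 = 13, …, v_{12} = 25341, v_{13} = -38162, v_{14} = -241191, v_{15} = -532763.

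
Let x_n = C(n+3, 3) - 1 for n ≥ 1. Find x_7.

119

C(10, 3) = 120, so x_7 = 119.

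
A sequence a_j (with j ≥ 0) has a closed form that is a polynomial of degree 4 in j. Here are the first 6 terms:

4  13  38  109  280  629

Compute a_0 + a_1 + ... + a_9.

14713

1st diffs: 9, 25, 71, 171, 349.
2nd diffs: 16, 46, 100, 178.
3rd diffs: 30, 54, 78.
4th diffs: 24, 24 (constant).
Newton forward-difference form: a_j = 4 + 9·C(j,1) + 16·C(j,2) + 30·C(j,3) + 24·C(j,4).
Continuing: 1258, 2293, 3884, 6205.
Summing j = 0..9 (10 terms) gives 14713.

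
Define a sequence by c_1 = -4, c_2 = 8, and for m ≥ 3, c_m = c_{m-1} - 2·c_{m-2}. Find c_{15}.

Iterate the recurrence:
c_3 = 16  c_4 = 0  c_5 = -32  …  c_{12} = 96  c_{13} = 544  c_{14} = 352  c_{15} = -736.

-736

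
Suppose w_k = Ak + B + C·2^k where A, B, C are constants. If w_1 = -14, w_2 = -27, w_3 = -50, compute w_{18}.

-1310775

The three given values yield: A + B + 2C = -14; 2A + B + 4C = -27; 3A + B + 8C = -50.
Subtracting the first from the second: A + 2C = -13.
Subtracting the second from the third: A + 4C = -23.
Solving: C = -5, A = -3, then B = -1.
Therefore w_{18} = -54 + (-1) + (-5)·262144 = -1310775.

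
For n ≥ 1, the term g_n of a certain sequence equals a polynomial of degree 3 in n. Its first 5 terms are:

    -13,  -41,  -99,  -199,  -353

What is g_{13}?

1st diffs: -28, -58, -100, -154.
2nd diffs: -30, -42, -54.
3rd diffs: -12, -12 (constant).
So g_n = -2n^3 - 3n^2 - 5n - 3.
Evaluating at n = 13 gives g_{13} = -4969.

-4969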